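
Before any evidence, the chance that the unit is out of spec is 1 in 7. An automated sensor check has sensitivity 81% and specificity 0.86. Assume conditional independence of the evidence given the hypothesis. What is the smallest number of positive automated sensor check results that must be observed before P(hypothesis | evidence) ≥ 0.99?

4

Prior odds: (1/7) ÷ (6/7) = 1/6.
False-positive rate = 1 − 0.86 = 0.14; likelihood ratio of a positive = 0.81/0.14 = 81/14.
Target posterior odds = 0.99/0.01 = 99.
Require (81/14)ⁿ ≥ 99 ÷ (1/6) = 594.
(81/14)³ = 531441/2744 falls short of 594 but (81/14)⁴ = 43046721/38416 reaches it, so n = 4.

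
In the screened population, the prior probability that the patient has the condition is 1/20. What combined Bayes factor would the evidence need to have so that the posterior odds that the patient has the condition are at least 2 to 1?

Prior odds = 0.05/0.95 = 1/19.
Target odds = 2.
Required Bayes factor = 2 ÷ (1/19) = 38.

38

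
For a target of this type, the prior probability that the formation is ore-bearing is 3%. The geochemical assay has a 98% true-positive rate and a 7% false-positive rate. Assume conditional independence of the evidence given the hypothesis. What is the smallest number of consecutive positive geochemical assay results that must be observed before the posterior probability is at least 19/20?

Prior odds = 0.03/0.97 = 3/97.
Likelihood ratio of a positive result = 0.98/0.07 = 14.
Target posterior odds = 0.95/0.05 = 19.
Need (3/97) × 14ⁿ ≥ 19, i.e. 14ⁿ ≥ 1843/3.
14² = 196 falls short of 1843/3 but 14³ = 2744 reaches it, so n = 3.

3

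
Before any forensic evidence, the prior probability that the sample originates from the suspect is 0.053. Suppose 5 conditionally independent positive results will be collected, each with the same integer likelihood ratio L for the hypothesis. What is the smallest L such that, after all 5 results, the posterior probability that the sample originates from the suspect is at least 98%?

Prior odds = 0.053/0.947 = 53/947.
Target odds = 0.98/0.02 = 49.
Need L⁵ ≥ 49 ÷ (53/947) = 46403/53.
3⁵ = 243 < 46403/53 ≤ 1024 = 4⁵, so L = 4.

4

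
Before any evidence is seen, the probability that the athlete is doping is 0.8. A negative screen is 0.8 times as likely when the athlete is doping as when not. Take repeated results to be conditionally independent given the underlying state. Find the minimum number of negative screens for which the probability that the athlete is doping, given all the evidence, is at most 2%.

24

Prior odds: 0.8 ÷ 0.2 = 4.
Likelihood ratio per negative screen = 0.8.
Target odds: 0.02 ÷ 0.98 = 1/49.
Need 4 × 0.8ⁿ ≤ 1/49, i.e. 0.8ⁿ ≤ 1/196.
0.8²³ ≈0.00590296 is still above 1/196 but 0.8²⁴ ≈0.00472237 is at or below it, so n = 24.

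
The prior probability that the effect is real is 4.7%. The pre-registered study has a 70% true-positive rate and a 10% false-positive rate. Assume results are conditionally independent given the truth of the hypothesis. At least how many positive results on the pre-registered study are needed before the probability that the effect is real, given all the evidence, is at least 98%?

4

Prior odds = 0.047/0.953 = 47/953.
Likelihood ratio of a positive result = 0.7/0.1 = 7.
Target odds: 0.98 ÷ 0.02 = 49.
Require 7ⁿ ≥ 49 ÷ (47/953) = 46697/47.
7³ = 343 falls short of 46697/47 but 7⁴ = 2401 reaches it, so n = 4.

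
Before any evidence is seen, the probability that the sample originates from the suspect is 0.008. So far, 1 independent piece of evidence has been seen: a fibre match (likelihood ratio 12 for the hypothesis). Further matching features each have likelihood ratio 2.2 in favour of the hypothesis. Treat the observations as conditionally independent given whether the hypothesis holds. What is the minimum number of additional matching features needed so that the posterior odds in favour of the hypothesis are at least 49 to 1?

8

Prior odds = 0.008/0.992 = 1/124.
Bayes factor of the evidence already in hand = 12.
Odds after that evidence = (1/124) × 12 = 3/31.
Target odds = 49.
Need 2.2ⁿ ≥ 49 ÷ (3/31) = 1519/3.
2.2⁷ = 19487171/78125 falls short of 1519/3 but 2.2⁸ = 214358881/390625 reaches it, so n = 8.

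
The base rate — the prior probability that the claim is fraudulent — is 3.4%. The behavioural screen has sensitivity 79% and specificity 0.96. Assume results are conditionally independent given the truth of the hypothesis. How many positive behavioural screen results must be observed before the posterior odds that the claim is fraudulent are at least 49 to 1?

Prior odds = 0.034/0.966 = 17/483.
False-positive rate = 1 − 0.96 = 0.04; likelihood ratio of a positive = 0.79/0.04 = 19.75.
Target odds = 49.
Require 19.75ⁿ ≥ 49 ÷ (17/483) = 23667/17.
19.75² = 390.0625 falls short of 23667/17 but 19.75³ = 7703.734375 reaches it, so n = 3.

3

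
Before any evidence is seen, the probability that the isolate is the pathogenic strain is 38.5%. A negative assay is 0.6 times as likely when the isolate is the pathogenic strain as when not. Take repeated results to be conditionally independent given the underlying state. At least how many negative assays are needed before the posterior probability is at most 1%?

9

Prior odds: 0.385 ÷ 0.615 = 77/123.
Likelihood ratio per negative assay = 0.6.
Target posterior odds = 0.01/0.99 = 1/99.
Need (77/123) × 0.6ⁿ ≤ 1/99, i.e. 0.6ⁿ ≤ 41/2541.
0.6⁸ = 6561/390625 is still above 41/2541 but 0.6⁹ = 19683/1953125 is at or below it, so n = 9.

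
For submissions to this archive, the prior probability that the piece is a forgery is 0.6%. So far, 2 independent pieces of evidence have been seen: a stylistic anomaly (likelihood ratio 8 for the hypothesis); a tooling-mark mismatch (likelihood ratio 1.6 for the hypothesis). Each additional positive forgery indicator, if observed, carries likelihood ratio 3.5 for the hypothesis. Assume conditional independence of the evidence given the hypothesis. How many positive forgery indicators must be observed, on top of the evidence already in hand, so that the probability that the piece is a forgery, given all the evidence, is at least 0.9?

Prior odds = 0.006/0.994 = 3/497.
Combined Bayes factor of the evidence already in hand = 8 × 1.6 = 12.8.
Odds after that evidence = (3/497) × 12.8 = 192/2485.
Target odds = 0.9/0.1 = 9.
Need 3.5ⁿ ≥ 9 ÷ (192/2485) = 116.484375.
3.5³ = 42.875 falls short of 116.484375 but 3.5⁴ = 150.0625 reaches it, so n = 4.

4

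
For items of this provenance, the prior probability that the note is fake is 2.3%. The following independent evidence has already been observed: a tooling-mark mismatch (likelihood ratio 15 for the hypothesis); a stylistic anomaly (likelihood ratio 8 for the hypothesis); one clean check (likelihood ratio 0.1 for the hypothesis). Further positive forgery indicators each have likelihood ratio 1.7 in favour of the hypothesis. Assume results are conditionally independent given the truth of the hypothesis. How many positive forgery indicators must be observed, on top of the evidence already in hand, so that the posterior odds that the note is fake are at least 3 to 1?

Prior odds = 0.023/0.977 = 23/977.
Combined Bayes factor of the evidence already in hand = 15 × 8 × 0.1 = 12.
Odds after that evidence = (23/977) × 12 = 276/977.
Target odds = 3.
Need 1.7ⁿ ≥ 3 ÷ (276/977) = 977/92.
1.7⁴ = 8.3521 falls short of 977/92 but 1.7⁵ = 1419857/100000 reaches it, so n = 5.

5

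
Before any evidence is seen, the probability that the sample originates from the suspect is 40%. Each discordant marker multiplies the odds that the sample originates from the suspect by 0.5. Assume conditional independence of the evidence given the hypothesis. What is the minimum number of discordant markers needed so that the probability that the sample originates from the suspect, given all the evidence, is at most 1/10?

Prior odds: 0.4 ÷ 0.6 = 2/3.
Likelihood ratio per discordant marker = 0.5.
Target posterior odds = 0.1/0.9 = 1/9.
Need (2/3) × 0.5ⁿ ≤ 1/9, i.e. 0.5ⁿ ≤ 1/6.
0.5² = 0.25 is still above 1/6 but 0.5³ = 0.125 is at or below it, so n = 3.

3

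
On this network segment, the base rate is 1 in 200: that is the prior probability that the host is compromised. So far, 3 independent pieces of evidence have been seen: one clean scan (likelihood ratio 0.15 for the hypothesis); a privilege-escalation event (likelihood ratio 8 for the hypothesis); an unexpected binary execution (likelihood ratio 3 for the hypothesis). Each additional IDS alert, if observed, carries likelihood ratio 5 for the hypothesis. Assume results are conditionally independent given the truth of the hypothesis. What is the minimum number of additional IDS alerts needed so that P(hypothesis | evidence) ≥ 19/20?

Prior odds = 0.005/0.995 = 1/199.
Combined Bayes factor of the evidence already in hand = 0.15 × 8 × 3 = 3.6.
Odds after that evidence = (1/199) × 3.6 = 18/995.
Target odds = 0.95/0.05 = 19.
Need 5ⁿ ≥ 19 ÷ (18/995) = 18905/18.
5⁴ = 625 falls short of 18905/18 but 5⁵ = 3125 reaches it, so n = 5.

5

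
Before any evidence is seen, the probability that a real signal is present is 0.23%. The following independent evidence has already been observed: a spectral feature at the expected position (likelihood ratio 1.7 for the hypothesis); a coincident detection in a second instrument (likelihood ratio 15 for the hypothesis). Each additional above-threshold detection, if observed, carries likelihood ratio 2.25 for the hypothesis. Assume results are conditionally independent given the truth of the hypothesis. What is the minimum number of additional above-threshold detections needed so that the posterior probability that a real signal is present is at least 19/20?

Prior odds = 0.0023/0.9977 = 23/9977.
Combined Bayes factor of the evidence already in hand = 1.7 × 15 = 25.5.
Odds after that evidence = (23/9977) × 25.5 = 1173/19954.
Target odds = 0.95/0.05 = 19.
Need 2.25ⁿ ≥ 19 ÷ (1173/19954) = 379126/1173.
2.25⁷ = 4782969/16384 falls short of 379126/1173 but 2.25⁸ = 43046721/65536 reaches it, so n = 8.

8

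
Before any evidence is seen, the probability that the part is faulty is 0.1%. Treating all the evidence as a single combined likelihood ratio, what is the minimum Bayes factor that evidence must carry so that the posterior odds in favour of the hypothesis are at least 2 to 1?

Prior odds = 0.001/0.999 = 1/999.
Target odds = 2.
Required Bayes factor = 2 ÷ (1/999) = 1998.

1998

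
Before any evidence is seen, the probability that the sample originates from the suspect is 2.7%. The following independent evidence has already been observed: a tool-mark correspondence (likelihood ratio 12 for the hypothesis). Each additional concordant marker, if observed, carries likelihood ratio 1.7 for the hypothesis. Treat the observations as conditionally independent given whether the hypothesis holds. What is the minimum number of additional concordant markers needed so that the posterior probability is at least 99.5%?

13

Prior odds = 0.027/0.973 = 27/973.
Bayes factor of the evidence already in hand = 12.
Odds after that evidence = (27/973) × 12 = 324/973.
Target odds = 0.995/0.005 = 199.
Need 1.7ⁿ ≥ 199 ÷ (324/973) = 193627/324.
1.7¹² ≈582.622 falls short of 193627/324 but 1.7¹³ ≈990.458 reaches it, so n = 13.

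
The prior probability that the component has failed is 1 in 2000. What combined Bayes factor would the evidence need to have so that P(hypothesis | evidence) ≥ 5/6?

9995

Prior odds = 0.0005/0.9995 = 1/1999.
Target odds = (5/6)/(1/6) = 5.
Required Bayes factor = 5 ÷ (1/1999) = 9995.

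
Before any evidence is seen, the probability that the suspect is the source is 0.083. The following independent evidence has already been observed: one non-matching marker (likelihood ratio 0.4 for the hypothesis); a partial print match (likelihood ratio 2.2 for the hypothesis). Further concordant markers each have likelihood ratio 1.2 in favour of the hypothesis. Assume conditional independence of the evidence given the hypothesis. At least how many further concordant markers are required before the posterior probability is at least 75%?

Prior odds = 0.083/0.917 = 83/917.
Combined Bayes factor of the evidence already in hand = 0.4 × 2.2 = 0.88.
Odds after that evidence = (83/917) × 0.88 = 1826/22925.
Target odds = 0.75/0.25 = 3.
Need 1.2ⁿ ≥ 3 ÷ (1826/22925) = 68775/1826.
1.2¹⁹ ≈31.948 falls short of 68775/1826 but 1.2²⁰ ≈38.3376 reaches it, so n = 20.

20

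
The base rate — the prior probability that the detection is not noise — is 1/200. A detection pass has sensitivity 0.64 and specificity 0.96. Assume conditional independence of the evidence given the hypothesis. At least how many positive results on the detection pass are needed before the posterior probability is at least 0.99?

Prior odds: 0.005 ÷ 0.995 = 1/199.
False-positive rate = 1 − 0.96 = 0.04; likelihood ratio of a positive = 0.64/0.04 = 16.
Target odds: 0.99 ÷ 0.01 = 99.
Need (1/199) × 16ⁿ ≥ 99, i.e. 16ⁿ ≥ 19701.
16³ = 4096 falls short of 19701 but 16⁴ = 65536 reaches it, so n = 4.

4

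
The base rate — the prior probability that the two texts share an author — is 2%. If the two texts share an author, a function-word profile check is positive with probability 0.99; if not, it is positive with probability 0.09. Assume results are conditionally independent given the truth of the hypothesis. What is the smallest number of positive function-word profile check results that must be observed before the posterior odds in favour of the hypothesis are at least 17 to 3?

Prior odds: 0.02 ÷ 0.98 = 1/49.
Likelihood ratio of a positive = 0.99/0.09 = 11.
Target odds = 17/3.
Require 11ⁿ ≥ 17/3 ÷ (1/49) = 833/3.
11² = 121 falls short of 833/3 but 11³ = 1331 reaches it, so n = 3.

3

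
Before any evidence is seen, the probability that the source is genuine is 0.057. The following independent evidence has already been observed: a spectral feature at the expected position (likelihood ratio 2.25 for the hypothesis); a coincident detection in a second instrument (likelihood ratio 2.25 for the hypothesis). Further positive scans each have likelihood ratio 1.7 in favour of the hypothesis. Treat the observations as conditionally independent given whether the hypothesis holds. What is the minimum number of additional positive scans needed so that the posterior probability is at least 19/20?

8

Prior odds = 0.057/0.943 = 57/943.
Combined Bayes factor of the evidence already in hand = 2.25 × 2.25 = 5.0625.
Odds after that evidence = (57/943) × 5.0625 = 4617/15088.
Target odds = 0.95/0.05 = 19.
Need 1.7ⁿ ≥ 19 ÷ (4617/15088) = 15088/243.
1.7⁷ = 410338673/10000000 falls short of 15088/243 but 1.7⁸ ≈69.7576 reaches it, so n = 8.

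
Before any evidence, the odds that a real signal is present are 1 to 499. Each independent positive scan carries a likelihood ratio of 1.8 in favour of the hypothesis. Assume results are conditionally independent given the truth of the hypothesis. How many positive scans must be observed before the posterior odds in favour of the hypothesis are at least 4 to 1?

13

Prior odds = 1/499.
Likelihood ratio per positive scan = 1.8.
Target odds = 4.
Require 1.8ⁿ ≥ 4 ÷ (1/499) = 1996.
1.8¹² ≈1156.83 falls short of 1996 but 1.8¹³ ≈2082.3 reaches it, so n = 13.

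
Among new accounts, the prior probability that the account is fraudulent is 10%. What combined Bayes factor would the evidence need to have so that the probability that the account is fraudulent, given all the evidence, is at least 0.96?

Prior odds = 0.1/0.9 = 1/9.
Target odds = 0.96/0.04 = 24.
Required Bayes factor = 24 ÷ (1/9) = 216.

216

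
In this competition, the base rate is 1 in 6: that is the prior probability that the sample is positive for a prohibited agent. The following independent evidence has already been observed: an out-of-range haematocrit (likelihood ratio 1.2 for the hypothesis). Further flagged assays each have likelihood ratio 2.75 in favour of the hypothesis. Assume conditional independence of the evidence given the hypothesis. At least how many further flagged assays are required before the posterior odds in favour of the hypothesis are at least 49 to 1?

6

Prior odds = (1/6)/(5/6) = 0.2.
Bayes factor of the evidence already in hand = 1.2.
Odds after that evidence = 0.2 × 1.2 = 0.24.
Target odds = 49.
Need 2.75ⁿ ≥ 49 ÷ 0.24 = 1225/6.
2.75⁵ = 161051/1024 falls short of 1225/6 but 2.75⁶ = 1771561/4096 reaches it, so n = 6.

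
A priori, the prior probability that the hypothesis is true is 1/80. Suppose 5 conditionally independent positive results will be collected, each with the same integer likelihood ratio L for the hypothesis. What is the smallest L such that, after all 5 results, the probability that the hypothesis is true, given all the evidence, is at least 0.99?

Prior odds = 0.0125/0.9875 = 1/79.
Target odds = 0.99/0.01 = 99.
Need L⁵ ≥ 99 ÷ (1/79) = 7821.
6⁵ = 7776 < 7821 ≤ 16807 = 7⁵, so L = 7.

7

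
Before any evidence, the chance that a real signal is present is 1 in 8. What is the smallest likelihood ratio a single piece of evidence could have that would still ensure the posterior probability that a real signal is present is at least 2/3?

14

Prior odds = 0.125/0.875 = 1/7.
Target odds = (2/3)/(1/3) = 2.
Required Bayes factor = 2 ÷ (1/7) = 14.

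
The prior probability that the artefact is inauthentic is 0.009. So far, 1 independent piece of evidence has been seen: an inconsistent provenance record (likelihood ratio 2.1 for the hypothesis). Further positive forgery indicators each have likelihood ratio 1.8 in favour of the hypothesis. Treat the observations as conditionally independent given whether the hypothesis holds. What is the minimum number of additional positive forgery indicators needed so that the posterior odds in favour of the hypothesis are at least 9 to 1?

Prior odds = 0.009/0.991 = 9/991.
Bayes factor of the evidence already in hand = 2.1.
Odds after that evidence = (9/991) × 2.1 = 189/9910.
Target odds = 9.
Need 1.8ⁿ ≥ 9 ÷ (189/9910) = 9910/21.
1.8¹⁰ ≈357.047 falls short of 9910/21 but 1.8¹¹ ≈642.684 reaches it, so n = 11.

11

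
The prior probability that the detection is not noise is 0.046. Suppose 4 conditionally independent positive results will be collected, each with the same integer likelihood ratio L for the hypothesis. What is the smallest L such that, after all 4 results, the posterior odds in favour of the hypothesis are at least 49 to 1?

6

Prior odds = 0.046/0.954 = 23/477.
Target odds = 49.
Need L⁴ ≥ 49 ÷ (23/477) = 23373/23.
5⁴ = 625 < 23373/23 ≤ 1296 = 6⁴, so L = 6.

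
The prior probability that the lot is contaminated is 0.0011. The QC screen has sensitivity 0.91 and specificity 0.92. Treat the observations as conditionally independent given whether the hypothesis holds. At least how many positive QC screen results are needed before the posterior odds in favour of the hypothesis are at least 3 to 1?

4

Prior odds = 0.0011/0.9989 = 11/9989.
False-positive rate = 1 − 0.92 = 0.08; likelihood ratio of a positive = 0.91/0.08 = 11.375.
Target odds = 3.
Need (11/9989) × 11.375ⁿ ≥ 3, i.e. 11.375ⁿ ≥ 29967/11.
11.375³ = 753571/512 falls short of 29967/11 but 11.375⁴ = 68574961/4096 reaches it, so n = 4.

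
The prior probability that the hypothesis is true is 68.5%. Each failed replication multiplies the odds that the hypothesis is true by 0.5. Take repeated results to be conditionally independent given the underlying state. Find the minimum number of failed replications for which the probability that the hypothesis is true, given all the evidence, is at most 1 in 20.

6

Prior odds = 0.685/0.315 = 137/63.
Likelihood ratio per failed replication = 0.5.
Target posterior odds = 0.05/0.95 = 1/19.
Need (137/63) × 0.5ⁿ ≤ 1/19, i.e. 0.5ⁿ ≤ 63/2603.
0.5⁵ = 0.03125 is still above 63/2603 but 0.5⁶ = 0.015625 is at or below it, so n = 6.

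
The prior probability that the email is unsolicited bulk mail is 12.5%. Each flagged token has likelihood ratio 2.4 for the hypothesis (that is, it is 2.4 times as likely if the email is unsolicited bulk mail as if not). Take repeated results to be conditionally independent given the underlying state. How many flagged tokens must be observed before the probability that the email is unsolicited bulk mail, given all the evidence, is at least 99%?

Prior odds: 0.125 ÷ 0.875 = 1/7.
Likelihood ratio per flagged token = 2.4.
Target odds: 0.99 ÷ 0.01 = 99.
Need (1/7) × 2.4ⁿ ≥ 99, i.e. 2.4ⁿ ≥ 693.
2.4⁷ = 35831808/78125 falls short of 693 but 2.4⁸ = 429981696/390625 reaches it, so n = 8.

8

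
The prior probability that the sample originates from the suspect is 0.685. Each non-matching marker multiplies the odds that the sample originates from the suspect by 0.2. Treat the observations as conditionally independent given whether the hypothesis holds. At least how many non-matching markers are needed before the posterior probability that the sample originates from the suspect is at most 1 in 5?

Prior odds: 0.685 ÷ 0.315 = 137/63.
Likelihood ratio per non-matching marker = 0.2.
Target posterior odds = 0.2/0.8 = 0.25.
Require 0.2ⁿ ≤ 0.25 ÷ (137/63) = 63/548.
0.2¹ = 0.2 is still above 63/548 but 0.2² = 0.04 is at or below it, so n = 2.

2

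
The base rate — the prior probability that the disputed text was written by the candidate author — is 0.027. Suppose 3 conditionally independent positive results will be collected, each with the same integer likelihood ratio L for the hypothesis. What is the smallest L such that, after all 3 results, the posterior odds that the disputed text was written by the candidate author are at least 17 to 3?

Prior odds = 0.027/0.973 = 27/973.
Target odds = 17/3.
Need L³ ≥ 17/3 ÷ (27/973) = 16541/81.
5³ = 125 < 16541/81 ≤ 216 = 6³, so L = 6.

6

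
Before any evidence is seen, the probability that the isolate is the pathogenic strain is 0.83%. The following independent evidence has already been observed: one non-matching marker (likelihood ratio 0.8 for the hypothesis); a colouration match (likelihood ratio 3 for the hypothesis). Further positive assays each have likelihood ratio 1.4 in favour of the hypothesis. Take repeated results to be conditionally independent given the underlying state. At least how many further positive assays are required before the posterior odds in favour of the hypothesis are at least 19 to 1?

Prior odds = 0.0083/0.9917 = 83/9917.
Combined Bayes factor of the evidence already in hand = 0.8 × 3 = 2.4.
Odds after that evidence = (83/9917) × 2.4 = 996/49585.
Target odds = 19.
Need 1.4ⁿ ≥ 19 ÷ (996/49585) = 942115/996.
1.4²⁰ ≈836.683 falls short of 942115/996 but 1.4²¹ ≈1171.36 reaches it, so n = 21.

21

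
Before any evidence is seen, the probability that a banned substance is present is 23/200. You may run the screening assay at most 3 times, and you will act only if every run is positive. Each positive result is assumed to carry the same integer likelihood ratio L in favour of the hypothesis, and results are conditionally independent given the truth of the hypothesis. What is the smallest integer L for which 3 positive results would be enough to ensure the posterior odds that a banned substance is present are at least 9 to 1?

5

Prior odds = 0.115/0.885 = 23/177.
Target odds = 9.
Need L³ ≥ 9 ÷ (23/177) = 1593/23.
4³ = 64 < 1593/23 ≤ 125 = 5³, so L = 5.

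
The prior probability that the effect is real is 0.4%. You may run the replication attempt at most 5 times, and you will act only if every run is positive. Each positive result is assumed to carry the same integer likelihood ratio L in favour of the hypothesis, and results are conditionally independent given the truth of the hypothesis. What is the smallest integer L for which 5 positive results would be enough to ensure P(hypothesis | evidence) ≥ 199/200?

9

Prior odds = 0.004/0.996 = 1/249.
Target odds = 0.995/0.005 = 199.
Need L⁵ ≥ 199 ÷ (1/249) = 49551.
8⁵ = 32768 < 49551 ≤ 59049 = 9⁵, so L = 9.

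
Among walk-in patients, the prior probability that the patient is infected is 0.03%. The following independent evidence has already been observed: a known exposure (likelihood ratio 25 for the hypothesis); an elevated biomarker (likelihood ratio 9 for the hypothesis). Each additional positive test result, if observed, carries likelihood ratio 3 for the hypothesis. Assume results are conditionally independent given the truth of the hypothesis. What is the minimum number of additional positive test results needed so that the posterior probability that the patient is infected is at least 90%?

5

Prior odds = 0.0003/0.9997 = 3/9997.
Combined Bayes factor of the evidence already in hand = 25 × 9 = 225.
Odds after that evidence = (3/9997) × 225 = 675/9997.
Target odds = 0.9/0.1 = 9.
Need 3ⁿ ≥ 9 ÷ (675/9997) = 9997/75.
3⁴ = 81 falls short of 9997/75 but 3⁵ = 243 reaches it, so n = 5.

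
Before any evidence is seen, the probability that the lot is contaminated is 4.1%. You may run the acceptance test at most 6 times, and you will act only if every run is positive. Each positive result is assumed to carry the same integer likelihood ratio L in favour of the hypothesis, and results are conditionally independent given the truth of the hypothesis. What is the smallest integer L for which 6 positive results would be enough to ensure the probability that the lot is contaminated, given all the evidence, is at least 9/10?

Prior odds = 0.041/0.959 = 41/959.
Target odds = 0.9/0.1 = 9.
Need L⁶ ≥ 9 ÷ (41/959) = 8631/41.
2⁶ = 64 < 8631/41 ≤ 729 = 3⁶, so L = 3.

3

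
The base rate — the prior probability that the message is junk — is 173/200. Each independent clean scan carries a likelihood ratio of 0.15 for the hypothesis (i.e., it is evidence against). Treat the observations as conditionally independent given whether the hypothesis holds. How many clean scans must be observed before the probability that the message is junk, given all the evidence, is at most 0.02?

4

Prior odds = 0.865/0.135 = 173/27.
Likelihood ratio per clean scan = 0.15.
Target posterior odds = 0.02/0.98 = 1/49.
Require 0.15ⁿ ≤ 1/49 ÷ (173/27) = 27/8477.
0.15³ = 0.003375 is still above 27/8477 but 0.15⁴ = 81/160000 is at or below it, so n = 4.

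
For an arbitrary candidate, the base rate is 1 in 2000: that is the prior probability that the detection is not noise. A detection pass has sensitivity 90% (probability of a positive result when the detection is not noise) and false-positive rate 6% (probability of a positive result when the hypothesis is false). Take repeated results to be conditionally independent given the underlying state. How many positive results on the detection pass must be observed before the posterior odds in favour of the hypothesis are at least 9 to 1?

Prior odds = 0.0005/0.9995 = 1/1999.
Likelihood ratio of a positive result = 0.9/0.06 = 15.
Target odds = 9.
Require 15ⁿ ≥ 9 ÷ (1/1999) = 17991.
15³ = 3375 falls short of 17991 but 15⁴ = 50625 reaches it, so n = 4.

4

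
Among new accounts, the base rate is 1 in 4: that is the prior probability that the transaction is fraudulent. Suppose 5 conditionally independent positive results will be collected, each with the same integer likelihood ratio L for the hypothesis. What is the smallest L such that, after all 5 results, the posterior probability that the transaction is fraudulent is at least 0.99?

Prior odds = 0.25/0.75 = 1/3.
Target odds = 0.99/0.01 = 99.
Need L⁵ ≥ 99 ÷ (1/3) = 297.
3⁵ = 243 < 297 ≤ 1024 = 4⁵, so L = 4.

4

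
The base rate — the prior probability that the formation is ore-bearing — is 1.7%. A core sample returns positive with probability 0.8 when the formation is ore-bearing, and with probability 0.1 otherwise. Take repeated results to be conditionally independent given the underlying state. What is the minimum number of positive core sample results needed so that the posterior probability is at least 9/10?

4

Prior odds: 0.017 ÷ 0.983 = 17/983.
Likelihood ratio of a positive result = 0.8/0.1 = 8.
Target odds: 0.9 ÷ 0.1 = 9.
Require 8ⁿ ≥ 9 ÷ (17/983) = 8847/17.
8³ = 512 falls short of 8847/17 but 8⁴ = 4096 reaches it, so n = 4.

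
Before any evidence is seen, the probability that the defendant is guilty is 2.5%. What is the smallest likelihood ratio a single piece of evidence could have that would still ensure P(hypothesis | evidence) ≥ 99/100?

Prior odds = 0.025/0.975 = 1/39.
Target odds = 0.99/0.01 = 99.
Required Bayes factor = 99 ÷ (1/39) = 3861.

3861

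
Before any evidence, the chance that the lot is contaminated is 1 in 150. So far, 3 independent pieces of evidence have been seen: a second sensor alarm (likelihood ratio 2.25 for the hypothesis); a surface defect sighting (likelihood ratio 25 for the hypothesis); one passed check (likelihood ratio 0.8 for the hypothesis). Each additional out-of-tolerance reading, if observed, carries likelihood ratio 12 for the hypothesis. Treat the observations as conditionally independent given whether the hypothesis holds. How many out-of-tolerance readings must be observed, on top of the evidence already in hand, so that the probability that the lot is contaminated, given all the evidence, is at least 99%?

Prior odds = (1/150)/(149/150) = 1/149.
Combined Bayes factor of the evidence already in hand = 2.25 × 25 × 0.8 = 45.
Odds after that evidence = (1/149) × 45 = 45/149.
Target odds = 0.99/0.01 = 99.
Need 12ⁿ ≥ 99 ÷ (45/149) = 327.8.
12² = 144 falls short of 327.8 but 12³ = 1728 reaches it, so n = 3.

3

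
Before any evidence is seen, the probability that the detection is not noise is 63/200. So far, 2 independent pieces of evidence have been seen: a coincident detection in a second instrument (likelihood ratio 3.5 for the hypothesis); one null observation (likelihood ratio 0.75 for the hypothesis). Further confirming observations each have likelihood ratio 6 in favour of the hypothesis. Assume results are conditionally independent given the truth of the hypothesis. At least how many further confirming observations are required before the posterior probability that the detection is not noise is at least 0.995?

Prior odds = 0.315/0.685 = 63/137.
Combined Bayes factor of the evidence already in hand = 3.5 × 0.75 = 2.625.
Odds after that evidence = (63/137) × 2.625 = 1323/1096.
Target odds = 0.995/0.005 = 199.
Need 6ⁿ ≥ 199 ÷ (1323/1096) = 218104/1323.
6² = 36 falls short of 218104/1323 but 6³ = 216 reaches it, so n = 3.

3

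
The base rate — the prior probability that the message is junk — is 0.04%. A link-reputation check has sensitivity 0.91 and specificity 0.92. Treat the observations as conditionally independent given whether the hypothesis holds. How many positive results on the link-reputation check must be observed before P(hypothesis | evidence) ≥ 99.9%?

Prior odds: 0.0004 ÷ 0.9996 = 1/2499.
False-positive rate = 1 − 0.92 = 0.08; likelihood ratio of a positive = 0.91/0.08 = 11.375.
Target odds: 0.999 ÷ 0.001 = 999.
Require 11.375ⁿ ≥ 999 ÷ (1/2499) = 2496501.
11.375⁶ ≈2.16625e+06 falls short of 2496501 but 11.375⁷ ≈2.46411e+07 reaches it, so n = 7.

7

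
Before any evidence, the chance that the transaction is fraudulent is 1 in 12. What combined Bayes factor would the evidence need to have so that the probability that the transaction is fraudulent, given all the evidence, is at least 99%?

Prior odds = (1/12)/(11/12) = 1/11.
Target odds = 0.99/0.01 = 99.
Required Bayes factor = 99 ÷ (1/11) = 1089.

1089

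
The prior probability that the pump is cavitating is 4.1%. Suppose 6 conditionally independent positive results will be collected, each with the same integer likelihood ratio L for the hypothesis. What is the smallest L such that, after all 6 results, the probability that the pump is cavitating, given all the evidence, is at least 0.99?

Prior odds = 0.041/0.959 = 41/959.
Target odds = 0.99/0.01 = 99.
Need L⁶ ≥ 99 ÷ (41/959) = 94941/41.
3⁶ = 729 < 94941/41 ≤ 4096 = 4⁶, so L = 4.

4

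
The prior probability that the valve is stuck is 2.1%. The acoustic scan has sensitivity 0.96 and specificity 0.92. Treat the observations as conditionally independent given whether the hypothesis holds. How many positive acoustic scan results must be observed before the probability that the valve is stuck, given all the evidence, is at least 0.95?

3

Prior odds: 0.021 ÷ 0.979 = 21/979.
False-positive rate = 1 − 0.92 = 0.08; likelihood ratio of a positive = 0.96/0.08 = 12.
Target odds: 0.95 ÷ 0.05 = 19.
Need (21/979) × 12ⁿ ≥ 19, i.e. 12ⁿ ≥ 18601/21.
12² = 144 falls short of 18601/21 but 12³ = 1728 reaches it, so n = 3.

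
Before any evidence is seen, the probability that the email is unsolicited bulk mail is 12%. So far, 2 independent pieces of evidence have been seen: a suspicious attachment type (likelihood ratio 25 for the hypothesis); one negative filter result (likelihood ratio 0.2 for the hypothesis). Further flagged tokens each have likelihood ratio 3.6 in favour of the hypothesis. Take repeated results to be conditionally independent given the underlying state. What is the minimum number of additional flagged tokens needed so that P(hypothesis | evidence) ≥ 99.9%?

Prior odds = 0.12/0.88 = 3/22.
Combined Bayes factor of the evidence already in hand = 25 × 0.2 = 5.
Odds after that evidence = (3/22) × 5 = 15/22.
Target odds = 0.999/0.001 = 999.
Need 3.6ⁿ ≥ 999 ÷ (15/22) = 1465.2.
3.6⁵ = 604.66176 falls short of 1465.2 but 3.6⁶ = 34012224/15625 reaches it, so n = 6.

6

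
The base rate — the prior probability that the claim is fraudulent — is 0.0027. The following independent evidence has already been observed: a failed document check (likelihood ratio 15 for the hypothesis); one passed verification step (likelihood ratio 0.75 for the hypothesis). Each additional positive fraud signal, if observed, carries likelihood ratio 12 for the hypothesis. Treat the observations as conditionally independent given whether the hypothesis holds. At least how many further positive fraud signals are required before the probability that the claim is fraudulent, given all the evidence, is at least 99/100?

Prior odds = 0.0027/0.9973 = 27/9973.
Combined Bayes factor of the evidence already in hand = 15 × 0.75 = 11.25.
Odds after that evidence = (27/9973) × 11.25 = 1215/39892.
Target odds = 0.99/0.01 = 99.
Need 12ⁿ ≥ 99 ÷ (1215/39892) = 438812/135.
12³ = 1728 falls short of 438812/135 but 12⁴ = 20736 reaches it, so n = 4.

4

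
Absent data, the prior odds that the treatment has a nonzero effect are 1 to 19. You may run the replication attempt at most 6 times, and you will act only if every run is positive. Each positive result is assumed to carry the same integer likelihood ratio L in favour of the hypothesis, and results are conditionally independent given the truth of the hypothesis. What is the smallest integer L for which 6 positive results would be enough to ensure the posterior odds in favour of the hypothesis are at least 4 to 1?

Prior odds = 1/19.
Target odds = 4.
Need L⁶ ≥ 4 ÷ (1/19) = 76.
2⁶ = 64 < 76 ≤ 729 = 3⁶, so L = 3.

3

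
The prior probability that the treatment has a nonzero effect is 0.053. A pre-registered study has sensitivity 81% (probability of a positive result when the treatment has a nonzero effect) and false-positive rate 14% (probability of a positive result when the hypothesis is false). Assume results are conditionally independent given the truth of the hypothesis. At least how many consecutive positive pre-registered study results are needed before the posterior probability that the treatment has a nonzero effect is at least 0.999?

6

Prior odds = 0.053/0.947 = 53/947.
Likelihood ratio of a positive result = 0.81/0.14 = 81/14.
Target odds: 0.999 ÷ 0.001 = 999.
Need (53/947) × (81/14)ⁿ ≥ 999, i.e. (81/14)ⁿ ≥ 946053/53.
(81/14)⁵ ≈6483.13 falls short of 946053/53 but (81/14)⁶ ≈37509.6 reaches it, so n = 6.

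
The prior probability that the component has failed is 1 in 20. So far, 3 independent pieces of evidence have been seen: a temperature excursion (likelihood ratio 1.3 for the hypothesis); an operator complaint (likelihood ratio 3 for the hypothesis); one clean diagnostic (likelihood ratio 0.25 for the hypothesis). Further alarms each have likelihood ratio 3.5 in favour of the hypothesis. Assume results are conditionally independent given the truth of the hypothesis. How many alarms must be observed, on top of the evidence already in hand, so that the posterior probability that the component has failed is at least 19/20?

5

Prior odds = 0.05/0.95 = 1/19.
Combined Bayes factor of the evidence already in hand = 1.3 × 3 × 0.25 = 0.975.
Odds after that evidence = (1/19) × 0.975 = 39/760.
Target odds = 0.95/0.05 = 19.
Need 3.5ⁿ ≥ 19 ÷ (39/760) = 14440/39.
3.5⁴ = 150.0625 falls short of 14440/39 but 3.5⁵ = 525.21875 reaches it, so n = 5.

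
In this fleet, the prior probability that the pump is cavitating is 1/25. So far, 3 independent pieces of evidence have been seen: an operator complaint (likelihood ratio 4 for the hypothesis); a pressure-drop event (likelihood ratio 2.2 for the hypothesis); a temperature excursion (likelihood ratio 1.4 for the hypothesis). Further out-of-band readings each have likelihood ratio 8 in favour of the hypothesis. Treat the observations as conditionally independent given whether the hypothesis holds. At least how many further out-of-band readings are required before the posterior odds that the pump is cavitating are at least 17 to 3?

2

Prior odds = 0.04/0.96 = 1/24.
Combined Bayes factor of the evidence already in hand = 4 × 2.2 × 1.4 = 12.32.
Odds after that evidence = (1/24) × 12.32 = 77/150.
Target odds = 17/3.
Need 8ⁿ ≥ 17/3 ÷ (77/150) = 850/77.
8¹ = 8 falls short of 850/77 but 8² = 64 reaches it, so n = 2.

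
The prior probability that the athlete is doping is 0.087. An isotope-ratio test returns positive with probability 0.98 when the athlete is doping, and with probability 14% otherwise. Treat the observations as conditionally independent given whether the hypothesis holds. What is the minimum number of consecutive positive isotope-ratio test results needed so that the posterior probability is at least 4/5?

Prior odds: 0.087 ÷ 0.913 = 87/913.
Likelihood ratio of a positive result = 0.98/0.14 = 7.
Target odds: 0.8 ÷ 0.2 = 4.
Require 7ⁿ ≥ 4 ÷ (87/913) = 3652/87.
7¹ = 7 falls short of 3652/87 but 7² = 49 reaches it, so n = 2.

2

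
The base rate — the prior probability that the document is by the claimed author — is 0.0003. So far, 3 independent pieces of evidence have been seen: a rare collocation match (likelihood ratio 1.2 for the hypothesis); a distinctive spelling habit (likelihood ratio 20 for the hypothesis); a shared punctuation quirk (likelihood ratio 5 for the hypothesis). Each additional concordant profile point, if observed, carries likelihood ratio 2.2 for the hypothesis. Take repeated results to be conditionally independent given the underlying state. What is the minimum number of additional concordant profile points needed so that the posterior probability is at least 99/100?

11

Prior odds = 0.0003/0.9997 = 3/9997.
Combined Bayes factor of the evidence already in hand = 1.2 × 20 × 5 = 120.
Odds after that evidence = (3/9997) × 120 = 360/9997.
Target odds = 0.99/0.01 = 99.
Need 2.2ⁿ ≥ 99 ÷ (360/9997) = 2749.175.
2.2¹⁰ ≈2655.99 falls short of 2749.175 but 2.2¹¹ ≈5843.18 reaches it, so n = 11.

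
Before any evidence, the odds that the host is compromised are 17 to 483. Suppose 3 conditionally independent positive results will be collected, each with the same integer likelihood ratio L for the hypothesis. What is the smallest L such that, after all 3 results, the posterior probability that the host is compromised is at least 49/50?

Prior odds = 17/483.
Target odds = 0.98/0.02 = 49.
Need L³ ≥ 49 ÷ (17/483) = 23667/17.
11³ = 1331 < 23667/17 ≤ 1728 = 12³, so L = 12.

12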